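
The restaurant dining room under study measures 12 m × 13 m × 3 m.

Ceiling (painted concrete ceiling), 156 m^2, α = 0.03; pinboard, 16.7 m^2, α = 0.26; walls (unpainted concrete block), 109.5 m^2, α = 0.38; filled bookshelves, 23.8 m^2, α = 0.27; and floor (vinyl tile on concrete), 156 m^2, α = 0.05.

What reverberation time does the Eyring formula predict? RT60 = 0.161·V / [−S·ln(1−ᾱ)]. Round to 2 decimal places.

Total surface area S = 156 + 16.7 + 109.5 + 23.8 + 156 = 462.0 m^2.
Absorption A = 156·0.03 + 16.7·0.26 + 109.5·0.38 + 23.8·0.27 + 156·0.05 = 64.858 sabins.
ᾱ = 64.858 / 462.0 = 0.1404.
Eyring denominator: −S ln(1−ᾱ) = 69.895.
V = 12 × 13 × 3 = 468 m³.
T = 0.161·V/[−S·ln(1−ᾱ)] = 0.161·468/69.895 = 1.08 s.

1.08 s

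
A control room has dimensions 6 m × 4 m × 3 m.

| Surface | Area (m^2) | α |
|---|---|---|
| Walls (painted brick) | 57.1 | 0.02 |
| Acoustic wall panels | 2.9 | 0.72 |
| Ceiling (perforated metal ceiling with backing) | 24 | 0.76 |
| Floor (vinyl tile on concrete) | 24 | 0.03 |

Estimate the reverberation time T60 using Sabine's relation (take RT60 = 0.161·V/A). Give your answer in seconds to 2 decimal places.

0.52 seconds

Summing Sᵢαᵢ: 1.142 + 2.088 + 18.240 + 0.720 → A = 22.190 sabins.
V = 6·4·3 = 72 m³.
RT60 = 0.161 · V / A = 0.161 × 72 / 22.190 = 0.52 s.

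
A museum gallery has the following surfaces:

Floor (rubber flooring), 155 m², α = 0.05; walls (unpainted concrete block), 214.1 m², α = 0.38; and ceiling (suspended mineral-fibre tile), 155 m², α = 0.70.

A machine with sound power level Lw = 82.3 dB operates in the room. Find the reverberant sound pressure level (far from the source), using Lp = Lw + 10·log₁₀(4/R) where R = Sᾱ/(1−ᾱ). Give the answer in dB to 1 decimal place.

63.3 dB

A = 197.608 sabins; S = 524.1 m².
ᾱ = 0.3770, so room constant R = A/(1−ᾱ) = 317.188 m².
Lp = 82.3 + 10·log₁₀(4/317.188) = 82.3 + (-18.99) = 63.3 dB.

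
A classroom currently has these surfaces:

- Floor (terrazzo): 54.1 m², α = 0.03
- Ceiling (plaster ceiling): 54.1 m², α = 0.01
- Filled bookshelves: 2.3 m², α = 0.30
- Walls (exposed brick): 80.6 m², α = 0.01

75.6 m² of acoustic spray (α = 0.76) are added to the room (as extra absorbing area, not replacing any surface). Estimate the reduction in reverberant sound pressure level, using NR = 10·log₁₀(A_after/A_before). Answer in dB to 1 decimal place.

12.2 dB

A_before = Σ Sᵢαᵢ = 54.1*0.03 + 54.1*0.01 + 2.3*0.30 + 80.6*0.01 = 3.660 sabins.
Added absorption = 75.6 × 0.76 = 57.456 sabins.
New total A_after = 61.116 sabins.
NR = 10·log₁₀(61.116/3.660) = 12.2 dB.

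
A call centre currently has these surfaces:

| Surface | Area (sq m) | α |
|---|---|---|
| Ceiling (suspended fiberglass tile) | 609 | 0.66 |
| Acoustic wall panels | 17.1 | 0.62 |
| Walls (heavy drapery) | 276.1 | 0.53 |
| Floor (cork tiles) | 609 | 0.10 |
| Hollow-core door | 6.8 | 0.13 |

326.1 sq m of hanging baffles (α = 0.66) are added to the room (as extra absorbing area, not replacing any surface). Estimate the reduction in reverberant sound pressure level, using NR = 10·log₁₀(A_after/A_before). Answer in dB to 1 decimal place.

A_before = Σ Sᵢαᵢ = 609*0.66 + 17.1*0.62 + 276.1*0.53 + 609*0.10 + 6.8*0.13 = 620.659 sabins.
Treatment contributes 326.1·0.66 = 215.226 sabins.
New total A_after = 835.885 sabins.
NR = 10·log₁₀(835.885/620.659) = 1.3 dB.

1.3 dB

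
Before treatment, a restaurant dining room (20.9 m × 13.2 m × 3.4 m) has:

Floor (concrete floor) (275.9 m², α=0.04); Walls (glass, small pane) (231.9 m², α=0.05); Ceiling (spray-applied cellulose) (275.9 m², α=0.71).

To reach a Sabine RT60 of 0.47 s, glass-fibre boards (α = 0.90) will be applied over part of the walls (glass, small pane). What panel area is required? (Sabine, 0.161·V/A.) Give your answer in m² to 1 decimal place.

A₁ = Σ Sᵢαᵢ = 275.9·0.04 + 231.9·0.05 + 275.9·0.71 = 218.520 sabins.
Required A₂ = 0.161·937.992/0.47 = 321.312 sabins.
ΔA needed = 321.312 − 218.520 = 102.792 sabins.
Each m² of panel replacing the walls (glass, small pane) adds (0.90 − 0.05) = 0.85 sabins.
Area = ΔA/Δα = 102.792/0.85 = 120.9 m².

120.9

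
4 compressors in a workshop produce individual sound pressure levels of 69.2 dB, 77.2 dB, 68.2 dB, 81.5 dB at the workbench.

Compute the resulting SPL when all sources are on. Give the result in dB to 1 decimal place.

83.2 dB

Converting to relative power and adding: 10^(69.2/10) + 10^(77.2/10) + 10^(68.2/10) + 10^(81.5/10) = 2.087e+08.
Combined level = 10 log₁₀(2.087e+08) = 83.2 dB.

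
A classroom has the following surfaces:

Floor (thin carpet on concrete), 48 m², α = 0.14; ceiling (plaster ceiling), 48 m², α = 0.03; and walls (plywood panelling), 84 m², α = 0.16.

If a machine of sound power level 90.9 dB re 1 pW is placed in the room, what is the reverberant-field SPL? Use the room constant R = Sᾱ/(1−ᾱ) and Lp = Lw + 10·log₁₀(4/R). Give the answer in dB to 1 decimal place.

A = 21.600 sabins; S = 180.0 m².
ᾱ = 0.1200, so room constant R = A/(1−ᾱ) = 24.545 m².
Lp = 90.9 + 10·log₁₀(4/24.545) = 90.9 + (-7.88) = 83.0 dB.

83.0 dB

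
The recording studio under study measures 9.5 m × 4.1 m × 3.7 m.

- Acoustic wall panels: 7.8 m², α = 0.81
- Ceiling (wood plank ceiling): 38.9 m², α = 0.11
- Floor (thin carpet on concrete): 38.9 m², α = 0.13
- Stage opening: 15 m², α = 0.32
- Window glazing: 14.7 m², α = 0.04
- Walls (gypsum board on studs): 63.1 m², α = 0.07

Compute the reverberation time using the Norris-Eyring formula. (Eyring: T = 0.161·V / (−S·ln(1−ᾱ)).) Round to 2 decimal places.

0.84 seconds

Total surface area S = 7.8 + 38.9 + 38.9 + 15 + 14.7 + 63.1 = 178.4 m².
Σ(Sᵢαᵢ) = 7.8·0.81 + 38.9·0.11 + 38.9·0.13 + 15·0.32 + 14.7·0.04 + 63.1·0.07 = 25.459.
ᾱ = 25.459 / 178.4 = 0.1427.
−S·ln(1−ᾱ) = −178.4 × ln(1 − 0.1427) = 27.468.
V = 9.5 × 4.1 × 3.7 = 144.115 m³.
T = 0.161·V/[−S·ln(1−ᾱ)] = 0.161·144.115/27.468 = 0.84 s.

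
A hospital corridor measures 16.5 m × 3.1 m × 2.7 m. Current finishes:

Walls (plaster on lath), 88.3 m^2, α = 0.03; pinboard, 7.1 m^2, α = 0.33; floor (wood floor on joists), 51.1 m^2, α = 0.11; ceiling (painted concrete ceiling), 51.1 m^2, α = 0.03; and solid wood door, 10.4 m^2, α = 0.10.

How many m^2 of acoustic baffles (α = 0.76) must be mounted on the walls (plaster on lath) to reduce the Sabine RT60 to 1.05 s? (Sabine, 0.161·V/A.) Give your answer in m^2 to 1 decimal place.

A₁ = Σ Sᵢαᵢ = 88.3·0.03 + 7.1·0.33 + 51.1·0.11 + 51.1·0.03 + 10.4·0.10 = 13.186 sabins.
V = 138.105 m³. Target absorption A₂ = 0.161 × 138.105 / 1.05 = 21.176 sabins.
Absorption to add: 21.176 − 13.186 = 7.990 sabins.
Net gain per m^2: Δα = 0.76 − 0.03 = 0.73.
Panel area = 7.990 / 0.73 = 10.9 m^2.

10.9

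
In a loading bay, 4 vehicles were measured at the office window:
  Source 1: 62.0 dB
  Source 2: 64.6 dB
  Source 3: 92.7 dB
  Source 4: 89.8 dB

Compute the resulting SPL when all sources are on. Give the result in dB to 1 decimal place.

Converting to relative power and adding: 10^(62.0/10) + 10^(64.6/10) + 10^(92.7/10) + 10^(89.8/10) = 2.822e+09.
Combined level = 10 log₁₀(2.822e+09) = 94.5 dB.

94.5 dB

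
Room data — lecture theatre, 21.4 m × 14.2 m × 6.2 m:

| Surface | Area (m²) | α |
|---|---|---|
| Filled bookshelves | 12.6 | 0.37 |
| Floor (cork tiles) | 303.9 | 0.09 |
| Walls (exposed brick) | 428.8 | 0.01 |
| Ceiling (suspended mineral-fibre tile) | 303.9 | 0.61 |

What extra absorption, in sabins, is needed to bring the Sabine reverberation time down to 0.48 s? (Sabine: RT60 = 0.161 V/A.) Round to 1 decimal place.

Total absorption A₁ = 12.6*0.37 + 303.9*0.09 + 428.8*0.01 + 303.9*0.61
  = 4.662 + 27.351 + 4.288 + 185.379 = 221.680 m² sabins.
Target A₂ = 0.161·1884.056/0.48 = 631.944 sabins (V = 1884.056 m³).
Additional absorption ΔA = 631.944 − 221.680 = 410.3 sabins.

410.3 sabins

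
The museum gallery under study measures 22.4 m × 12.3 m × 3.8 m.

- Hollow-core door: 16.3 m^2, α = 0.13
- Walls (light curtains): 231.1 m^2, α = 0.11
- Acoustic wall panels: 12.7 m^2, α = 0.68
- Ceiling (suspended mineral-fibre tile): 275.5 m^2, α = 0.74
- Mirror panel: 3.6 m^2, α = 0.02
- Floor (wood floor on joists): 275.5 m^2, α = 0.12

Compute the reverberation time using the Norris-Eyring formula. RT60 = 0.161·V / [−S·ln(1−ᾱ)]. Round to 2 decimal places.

0.51 s

Total surface area S = 16.3 + 231.1 + 12.7 + 275.5 + 3.6 + 275.5 = 814.7 m^2.
Σ(Sᵢαᵢ) = 16.3×0.13 + 231.1×0.11 + 12.7×0.68 + 275.5×0.74 + 3.6×0.02 + 275.5×0.12 = 273.178.
ᾱ = 273.178 / 814.7 = 0.3353.
−S·ln(1−ᾱ) = −814.7 × ln(1 − 0.3353) = 332.739.
V = 22.4 × 12.3 × 3.8 = 1046.976 m³.
T = 0.161·V/[−S·ln(1−ᾱ)] = 0.161·1046.976/332.739 = 0.51 s.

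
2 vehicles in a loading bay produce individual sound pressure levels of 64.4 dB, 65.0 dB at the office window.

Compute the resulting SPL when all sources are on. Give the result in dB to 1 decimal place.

67.7 dB

Converting to relative power and adding: 10^(64.4/10) + 10^(65.0/10) = 5.917e+06.
Combined level = 10 log₁₀(5.917e+06) = 67.7 dB.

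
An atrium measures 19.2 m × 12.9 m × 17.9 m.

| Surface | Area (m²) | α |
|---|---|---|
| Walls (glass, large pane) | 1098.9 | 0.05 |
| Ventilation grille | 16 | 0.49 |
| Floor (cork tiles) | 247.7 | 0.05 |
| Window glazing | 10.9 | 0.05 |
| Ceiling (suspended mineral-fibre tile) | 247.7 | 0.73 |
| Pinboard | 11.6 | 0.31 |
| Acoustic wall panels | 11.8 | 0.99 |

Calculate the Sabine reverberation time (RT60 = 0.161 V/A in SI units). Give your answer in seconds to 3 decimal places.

2.626 s

Summing Sᵢαᵢ: 54.945 + 7.840 + 12.385 + 0.545 + 180.821 + 3.596 + 11.682 → A = 271.814 sabins.
Volume V = 19.2 × 12.9 × 17.9 = 4433.472 m³.
Sabine: RT60 = 0.161 × 4433.472 / 271.814 = 2.626 s.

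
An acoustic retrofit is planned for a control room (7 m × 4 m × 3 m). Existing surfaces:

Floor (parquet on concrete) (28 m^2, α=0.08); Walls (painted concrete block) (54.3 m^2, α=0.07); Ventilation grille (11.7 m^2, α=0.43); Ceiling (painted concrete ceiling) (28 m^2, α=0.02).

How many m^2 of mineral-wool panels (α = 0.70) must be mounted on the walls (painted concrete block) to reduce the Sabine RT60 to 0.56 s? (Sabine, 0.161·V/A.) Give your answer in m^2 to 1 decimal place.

19.9

A₁ = Σ Sᵢαᵢ = 28*0.08 + 54.3*0.07 + 11.7*0.43 + 28*0.02 = 11.632 sabins.
V = 84 m³. Target absorption A₂ = 0.161 × 84 / 0.56 = 24.150 sabins.
Absorption to add: 24.150 − 11.632 = 12.518 sabins.
Each m^2 of panel replacing the walls (painted concrete block) adds (0.70 − 0.07) = 0.63 sabins.
Panel area = 12.518 / 0.63 = 19.9 m^2.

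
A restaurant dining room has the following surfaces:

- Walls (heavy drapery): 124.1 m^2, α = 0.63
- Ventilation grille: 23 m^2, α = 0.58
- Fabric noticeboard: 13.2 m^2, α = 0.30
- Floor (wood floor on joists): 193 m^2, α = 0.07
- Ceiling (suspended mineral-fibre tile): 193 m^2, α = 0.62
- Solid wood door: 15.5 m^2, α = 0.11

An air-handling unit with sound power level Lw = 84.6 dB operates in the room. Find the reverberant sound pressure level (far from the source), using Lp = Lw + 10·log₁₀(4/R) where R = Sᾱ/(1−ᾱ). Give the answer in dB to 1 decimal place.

A = 230.358 sabins; S = 561.8 m^2.
ᾱ = 0.4100, so room constant R = A/(1−ᾱ) = 390.437 m^2.
Lp = Lw + 10 log₁₀(4/R) = 84.6 -19.89 = 64.7 dB.

64.7 dB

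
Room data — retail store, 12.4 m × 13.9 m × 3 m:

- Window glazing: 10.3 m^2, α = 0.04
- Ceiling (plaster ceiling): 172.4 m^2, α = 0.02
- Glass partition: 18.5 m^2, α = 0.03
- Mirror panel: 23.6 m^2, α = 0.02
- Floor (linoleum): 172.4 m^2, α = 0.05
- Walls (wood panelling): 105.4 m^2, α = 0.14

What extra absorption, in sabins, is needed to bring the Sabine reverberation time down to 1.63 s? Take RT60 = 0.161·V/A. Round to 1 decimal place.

22.8 sabins

A₁ = Σ Sᵢαᵢ = 10.3*0.04 + 172.4*0.02 + 18.5*0.03 + 23.6*0.02 + 172.4*0.05 + 105.4*0.14 = 28.263 sabins.
Target A₂ = 0.161·517.08/1.63 = 51.074 sabins (V = 517.08 m³).
ΔA = A₂ − A₁ = 51.074 − 28.263 = 22.8 sabins.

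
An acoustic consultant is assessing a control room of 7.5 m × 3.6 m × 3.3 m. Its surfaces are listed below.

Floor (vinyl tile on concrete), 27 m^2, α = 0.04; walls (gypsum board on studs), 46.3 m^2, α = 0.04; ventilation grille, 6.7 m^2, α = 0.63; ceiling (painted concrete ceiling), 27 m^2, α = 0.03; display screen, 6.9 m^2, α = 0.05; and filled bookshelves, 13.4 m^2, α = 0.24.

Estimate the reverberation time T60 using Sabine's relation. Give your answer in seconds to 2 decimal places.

Summing Sᵢαᵢ: 1.080 + 1.852 + 4.221 + 0.810 + 0.345 + 3.216 → A = 11.524 sabins.
Volume V = 7.5 × 3.6 × 3.3 = 89.1 m³.
T = 0.161 V/A = 0.161·89.1/11.524 = 1.24 s.

1.24 s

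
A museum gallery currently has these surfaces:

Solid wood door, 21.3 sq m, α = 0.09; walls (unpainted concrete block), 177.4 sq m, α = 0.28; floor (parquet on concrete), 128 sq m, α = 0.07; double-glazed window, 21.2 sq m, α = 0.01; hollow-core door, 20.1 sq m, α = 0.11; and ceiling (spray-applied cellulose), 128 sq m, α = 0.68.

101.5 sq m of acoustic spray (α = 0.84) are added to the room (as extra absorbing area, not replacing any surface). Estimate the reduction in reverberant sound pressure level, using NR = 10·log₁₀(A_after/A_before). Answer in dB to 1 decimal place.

2.0 dB

Equivalent absorption area: A_before = 21.3*0.09 + 177.4*0.28 + 128*0.07 + 21.2*0.01 + 20.1*0.11 + 128*0.68 = 150.012 sq m.
Added absorption = 101.5 × 0.84 = 85.260 sabins.
A_after = 150.012 + 85.260 = 235.272 sabins.
Reduction = 10 log₁₀(A_after/A_before) = 10 log₁₀(1.5684) = 2.0 dB.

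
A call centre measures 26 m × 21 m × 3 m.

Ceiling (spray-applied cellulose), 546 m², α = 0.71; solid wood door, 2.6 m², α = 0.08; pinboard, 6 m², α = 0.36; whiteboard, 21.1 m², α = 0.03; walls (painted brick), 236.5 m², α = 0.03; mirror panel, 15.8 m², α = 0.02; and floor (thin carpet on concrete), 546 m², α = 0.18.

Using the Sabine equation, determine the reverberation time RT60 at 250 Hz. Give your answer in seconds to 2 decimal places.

Total absorption A = 546*0.71 + 2.6*0.08 + 6*0.36 + 21.1*0.03 + 236.5*0.03 + 15.8*0.02 + 546*0.18
  = 387.660 + 0.208 + 2.160 + 0.633 + 7.095 + 0.316 + 98.280 = 496.352 m² sabins.
Room volume: 1638 m³.
T = 0.161 V/A = 0.161·1638/496.352 = 0.53 s.

0.53 seconds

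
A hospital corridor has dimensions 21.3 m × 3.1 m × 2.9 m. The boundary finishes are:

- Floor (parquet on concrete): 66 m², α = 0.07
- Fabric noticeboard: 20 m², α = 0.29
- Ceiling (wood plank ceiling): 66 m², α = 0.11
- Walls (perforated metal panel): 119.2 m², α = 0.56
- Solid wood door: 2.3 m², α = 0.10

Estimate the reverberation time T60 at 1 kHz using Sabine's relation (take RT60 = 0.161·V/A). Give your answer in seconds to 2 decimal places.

0.36 s

Equivalent absorption area: A = 66*0.07 + 20*0.29 + 66*0.11 + 119.2*0.56 + 2.3*0.10 = 84.662 m².
Volume V = 21.3 × 3.1 × 2.9 = 191.487 m³.
Sabine: RT60 = 0.161 × 191.487 / 84.662 = 0.36 s.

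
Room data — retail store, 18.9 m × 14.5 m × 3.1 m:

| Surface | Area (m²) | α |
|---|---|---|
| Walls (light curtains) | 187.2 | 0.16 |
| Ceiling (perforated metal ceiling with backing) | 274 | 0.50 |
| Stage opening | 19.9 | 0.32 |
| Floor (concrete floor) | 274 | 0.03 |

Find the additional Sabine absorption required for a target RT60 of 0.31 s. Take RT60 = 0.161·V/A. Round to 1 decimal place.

Total absorption A₁ = 187.2×0.16 + 274×0.50 + 19.9×0.32 + 274×0.03
  = 29.952 + 137.000 + 6.368 + 8.220 = 181.540 m² sabins.
Target A₂ = 0.161·849.555/0.31 = 441.221 sabins (V = 849.555 m³).
ΔA = A₂ − A₁ = 441.221 − 181.540 = 259.7 sabins.

259.7 sabins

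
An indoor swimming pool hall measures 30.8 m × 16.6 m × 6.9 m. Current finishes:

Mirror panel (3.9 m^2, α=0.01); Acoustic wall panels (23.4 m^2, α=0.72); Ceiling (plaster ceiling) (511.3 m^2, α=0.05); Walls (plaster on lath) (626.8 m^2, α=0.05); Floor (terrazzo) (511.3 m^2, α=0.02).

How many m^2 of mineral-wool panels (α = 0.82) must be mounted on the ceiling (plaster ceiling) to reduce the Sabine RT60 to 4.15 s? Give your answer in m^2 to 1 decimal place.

A₁ = Σ Sᵢαᵢ = 3.9·0.01 + 23.4·0.72 + 511.3·0.05 + 626.8·0.05 + 511.3·0.02 = 84.018 sabins.
Required A₂ = 0.161·3527.832/4.15 = 136.863 sabins.
Absorption to add: 136.863 − 84.018 = 52.845 sabins.
Net gain per m^2: Δα = 0.82 − 0.05 = 0.77.
Area = ΔA/Δα = 52.845/0.77 = 68.6 m^2.

68.6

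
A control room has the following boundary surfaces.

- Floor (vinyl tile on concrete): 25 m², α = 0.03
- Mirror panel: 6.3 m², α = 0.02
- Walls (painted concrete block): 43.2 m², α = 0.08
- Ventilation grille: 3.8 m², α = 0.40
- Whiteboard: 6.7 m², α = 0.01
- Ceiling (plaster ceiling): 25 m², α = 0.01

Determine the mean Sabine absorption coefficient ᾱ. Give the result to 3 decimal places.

S = Σ Sᵢ = 25 + 6.3 + 43.2 + 3.8 + 6.7 + 25 = 110.0 m².
A = 25*0.03 + 6.3*0.02 + 43.2*0.08 + 3.8*0.40 + 6.7*0.01 + 25*0.01 = 6.169 sabins.
ᾱ = A/S = 0.056.

0.056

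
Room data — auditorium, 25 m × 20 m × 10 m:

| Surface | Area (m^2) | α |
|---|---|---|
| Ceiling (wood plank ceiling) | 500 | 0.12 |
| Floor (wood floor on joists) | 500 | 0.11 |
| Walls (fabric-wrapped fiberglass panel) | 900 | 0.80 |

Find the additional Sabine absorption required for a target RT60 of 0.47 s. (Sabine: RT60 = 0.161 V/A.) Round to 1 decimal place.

A₁ = Σ Sᵢαᵢ = 500×0.12 + 500×0.11 + 900×0.80 = 835.000 sabins.
Target A₂ = 0.161·5000/0.47 = 1712.766 sabins (V = 5000 m³).
Shortfall: 1712.766 − 835.000 = 877.8 sabins.

877.8 sabins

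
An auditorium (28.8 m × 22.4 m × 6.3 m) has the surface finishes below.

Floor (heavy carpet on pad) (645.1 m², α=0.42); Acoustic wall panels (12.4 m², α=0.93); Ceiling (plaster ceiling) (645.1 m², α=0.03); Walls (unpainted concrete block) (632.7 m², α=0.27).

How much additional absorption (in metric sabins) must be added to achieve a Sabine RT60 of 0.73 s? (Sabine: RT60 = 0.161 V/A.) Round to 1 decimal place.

Total absorption A₁ = 645.1×0.42 + 12.4×0.93 + 645.1×0.03 + 632.7×0.27
  = 270.942 + 11.532 + 19.353 + 170.829 = 472.656 m² sabins.
Target A₂ = 0.161·4064.256/0.73 = 896.363 sabins (V = 4064.256 m³).
ΔA = A₂ − A₁ = 896.363 − 472.656 = 423.7 sabins.

423.7 sabins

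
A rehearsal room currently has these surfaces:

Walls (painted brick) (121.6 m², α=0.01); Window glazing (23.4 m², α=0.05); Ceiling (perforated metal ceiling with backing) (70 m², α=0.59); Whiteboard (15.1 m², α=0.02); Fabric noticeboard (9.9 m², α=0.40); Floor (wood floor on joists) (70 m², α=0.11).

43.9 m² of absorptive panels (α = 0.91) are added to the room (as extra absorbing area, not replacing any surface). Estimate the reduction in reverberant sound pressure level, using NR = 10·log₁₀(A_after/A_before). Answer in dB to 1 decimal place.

2.3 dB

A_before = Σ Sᵢαᵢ = 121.6·0.01 + 23.4·0.05 + 70·0.59 + 15.1·0.02 + 9.9·0.40 + 70·0.11 = 55.648 sabins.
Added absorption = 43.9 × 0.91 = 39.949 sabins.
New total A_after = 95.597 sabins.
Reduction = 10 log₁₀(A_after/A_before) = 10 log₁₀(1.7179) = 2.3 dB.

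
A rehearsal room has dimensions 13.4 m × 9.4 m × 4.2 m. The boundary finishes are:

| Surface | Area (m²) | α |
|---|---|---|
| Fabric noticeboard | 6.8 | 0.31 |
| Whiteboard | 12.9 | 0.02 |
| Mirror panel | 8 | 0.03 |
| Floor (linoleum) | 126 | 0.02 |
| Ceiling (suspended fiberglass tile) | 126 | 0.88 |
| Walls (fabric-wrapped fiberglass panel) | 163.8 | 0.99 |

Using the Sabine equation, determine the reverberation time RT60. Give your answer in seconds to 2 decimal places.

0.31 sec

A = Σ Sᵢαᵢ = 6.8*0.31 + 12.9*0.02 + 8*0.03 + 126*0.02 + 126*0.88 + 163.8*0.99 = 278.168 sabins.
Volume V = 13.4 × 9.4 × 4.2 = 529.032 m³.
Sabine: RT60 = 0.161 × 529.032 / 278.168 = 0.31 s.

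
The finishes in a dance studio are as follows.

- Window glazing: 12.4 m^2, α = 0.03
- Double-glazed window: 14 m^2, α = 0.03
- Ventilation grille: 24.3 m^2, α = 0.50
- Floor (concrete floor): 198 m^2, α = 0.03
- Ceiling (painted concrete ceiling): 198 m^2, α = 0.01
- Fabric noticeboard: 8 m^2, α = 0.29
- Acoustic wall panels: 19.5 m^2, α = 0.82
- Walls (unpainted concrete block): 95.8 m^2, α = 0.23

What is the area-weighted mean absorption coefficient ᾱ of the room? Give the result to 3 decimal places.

Total surface area S = 570.0 m^2.
Weighted sum Σ Sα = 61.206.
ᾱ = A/S = 0.107.

0.107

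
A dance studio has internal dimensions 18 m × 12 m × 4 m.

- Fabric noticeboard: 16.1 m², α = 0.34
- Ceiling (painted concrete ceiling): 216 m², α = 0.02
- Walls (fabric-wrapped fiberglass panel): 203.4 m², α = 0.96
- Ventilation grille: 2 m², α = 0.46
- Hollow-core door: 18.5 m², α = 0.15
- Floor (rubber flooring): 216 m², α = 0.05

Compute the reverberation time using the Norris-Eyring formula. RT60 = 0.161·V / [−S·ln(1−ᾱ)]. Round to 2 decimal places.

0.52 seconds

Total surface area S = 16.1 + 216 + 203.4 + 2 + 18.5 + 216 = 672.0 m².
Absorption A = 16.1×0.34 + 216×0.02 + 203.4×0.96 + 2×0.46 + 18.5×0.15 + 216×0.05 = 219.553 sabins.
ᾱ = 219.553 / 672.0 = 0.3267.
Eyring denominator: −S ln(1−ᾱ) = 265.819.
V = 18 × 12 × 4 = 864 m³.
T = 0.161·V/[−S·ln(1−ᾱ)] = 0.161·864/265.819 = 0.52 s.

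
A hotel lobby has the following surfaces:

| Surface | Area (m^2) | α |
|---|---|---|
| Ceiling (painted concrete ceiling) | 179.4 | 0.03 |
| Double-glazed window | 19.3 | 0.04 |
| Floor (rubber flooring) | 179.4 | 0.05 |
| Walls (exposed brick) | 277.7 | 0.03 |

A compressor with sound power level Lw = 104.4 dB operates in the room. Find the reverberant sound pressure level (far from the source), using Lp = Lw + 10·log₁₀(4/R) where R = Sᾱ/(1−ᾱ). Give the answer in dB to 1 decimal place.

96.6 dB

Σ(Sᵢαᵢ) = 179.4·0.03 + 19.3·0.04 + 179.4·0.05 + 277.7·0.03 = 23.455; total area S = 655.8 m^2.
ᾱ = 23.455/655.8 = 0.0358; R = Sᾱ/(1−ᾱ) = 23.455/(1−0.0358) = 24.326 m^2.
Lp = Lw + 10 log₁₀(4/R) = 104.4 -7.84 = 96.6 dB.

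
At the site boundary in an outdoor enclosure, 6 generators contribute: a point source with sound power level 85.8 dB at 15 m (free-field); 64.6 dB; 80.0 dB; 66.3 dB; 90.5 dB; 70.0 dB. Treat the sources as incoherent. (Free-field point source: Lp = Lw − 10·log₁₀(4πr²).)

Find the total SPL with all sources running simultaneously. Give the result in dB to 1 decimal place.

Source at 15 m: Lp = 85.8 − 10·log₁₀(4π·15²) = 85.8 − 10·log₁₀(2827.433) = 51.3 dB.
Σ 10^(Lᵢ/10) = 1.239e+09.
L_total = 10·log₁₀(1.239e+09) = 90.9 dB.

90.9 dB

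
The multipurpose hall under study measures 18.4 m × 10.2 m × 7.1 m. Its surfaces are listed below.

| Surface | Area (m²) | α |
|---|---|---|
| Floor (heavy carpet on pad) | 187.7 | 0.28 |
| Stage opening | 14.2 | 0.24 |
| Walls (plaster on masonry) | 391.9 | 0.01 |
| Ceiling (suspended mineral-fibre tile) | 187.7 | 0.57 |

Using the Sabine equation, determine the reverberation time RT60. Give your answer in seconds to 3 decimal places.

1.286 sec

A = Σ Sᵢαᵢ = 187.7·0.28 + 14.2·0.24 + 391.9·0.01 + 187.7·0.57 = 166.872 sabins.
Room volume: 1332.528 m³.
RT60 = 0.161 · V / A = 0.161 × 1332.528 / 166.872 = 1.286 s.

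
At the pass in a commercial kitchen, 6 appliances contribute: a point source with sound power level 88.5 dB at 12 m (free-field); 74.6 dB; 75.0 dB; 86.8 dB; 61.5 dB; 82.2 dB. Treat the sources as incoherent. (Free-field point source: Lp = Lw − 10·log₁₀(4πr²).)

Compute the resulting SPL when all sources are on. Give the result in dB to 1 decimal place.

Source at 12 m: Lp = 88.5 − 10·log₁₀(4π·12²) = 88.5 − 10·log₁₀(1809.557) = 55.9 dB.
Converting to relative power and adding: 10^(55.9/10) + 10^(74.6/10) + 10^(75.0/10) + 10^(86.8/10) + 10^(61.5/10) + 10^(82.2/10) = 7.069e+08.
L_total = 10·log₁₀(7.069e+08) = 88.5 dB.

88.5 dB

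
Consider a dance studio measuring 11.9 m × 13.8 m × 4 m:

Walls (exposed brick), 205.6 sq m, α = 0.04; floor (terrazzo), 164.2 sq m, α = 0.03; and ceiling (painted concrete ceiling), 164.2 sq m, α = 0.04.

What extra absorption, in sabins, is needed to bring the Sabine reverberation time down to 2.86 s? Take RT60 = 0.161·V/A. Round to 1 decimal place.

17.3 sabins

Equivalent absorption area: A₁ = 205.6*0.04 + 164.2*0.03 + 164.2*0.04 = 19.718 sq m.
Target A₂ = 0.161·656.88/2.86 = 36.978 sabins (V = 656.88 m³).
ΔA = A₂ − A₁ = 36.978 − 19.718 = 17.3 sabins.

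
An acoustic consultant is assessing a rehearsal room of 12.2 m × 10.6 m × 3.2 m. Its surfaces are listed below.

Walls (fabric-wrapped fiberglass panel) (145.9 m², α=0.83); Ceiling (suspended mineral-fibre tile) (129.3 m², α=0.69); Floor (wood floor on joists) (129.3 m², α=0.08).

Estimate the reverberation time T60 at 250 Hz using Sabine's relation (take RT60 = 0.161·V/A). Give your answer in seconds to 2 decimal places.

Total absorption A = 145.9×0.83 + 129.3×0.69 + 129.3×0.08
  = 121.097 + 89.217 + 10.344 = 220.658 m² sabins.
Room volume: 413.824 m³.
T = 0.161 V/A = 0.161·413.824/220.658 = 0.30 s.

0.30 s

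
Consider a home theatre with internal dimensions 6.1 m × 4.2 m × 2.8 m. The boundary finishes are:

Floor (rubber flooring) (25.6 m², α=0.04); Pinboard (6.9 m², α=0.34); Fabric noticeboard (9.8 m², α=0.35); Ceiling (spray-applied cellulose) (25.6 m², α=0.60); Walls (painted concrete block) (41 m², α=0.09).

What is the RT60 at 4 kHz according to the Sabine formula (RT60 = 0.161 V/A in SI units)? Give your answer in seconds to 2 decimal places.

0.45 seconds

Summing Sᵢαᵢ: 1.024 + 2.346 + 3.430 + 15.360 + 3.690 → A = 25.850 sabins.
Volume V = 6.1 × 4.2 × 2.8 = 71.736 m³.
RT60 = 0.161 · V / A = 0.161 × 71.736 / 25.850 = 0.45 s.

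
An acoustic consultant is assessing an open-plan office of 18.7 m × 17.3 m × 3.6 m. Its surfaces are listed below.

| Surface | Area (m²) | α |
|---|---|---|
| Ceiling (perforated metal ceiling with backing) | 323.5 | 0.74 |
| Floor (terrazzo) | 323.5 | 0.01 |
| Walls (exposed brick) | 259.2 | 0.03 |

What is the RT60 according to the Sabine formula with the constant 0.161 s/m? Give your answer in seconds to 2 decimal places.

0.75 seconds

Equivalent absorption area: A = 323.5*0.74 + 323.5*0.01 + 259.2*0.03 = 250.401 m².
Volume V = 18.7 × 17.3 × 3.6 = 1164.636 m³.
Sabine: RT60 = 0.161 × 1164.636 / 250.401 = 0.75 s.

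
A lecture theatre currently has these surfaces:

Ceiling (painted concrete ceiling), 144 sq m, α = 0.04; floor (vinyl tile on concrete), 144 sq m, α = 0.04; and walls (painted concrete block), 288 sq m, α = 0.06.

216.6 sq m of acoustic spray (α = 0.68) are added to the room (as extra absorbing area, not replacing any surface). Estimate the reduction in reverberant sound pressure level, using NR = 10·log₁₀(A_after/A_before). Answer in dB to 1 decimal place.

7.9 dB

A_before = Σ Sᵢαᵢ = 144×0.04 + 144×0.04 + 288×0.06 = 28.800 sabins.
Added absorption = 216.6 × 0.68 = 147.288 sabins.
New total A_after = 176.088 sabins.
NR = 10·log₁₀(176.088/28.800) = 7.9 dB.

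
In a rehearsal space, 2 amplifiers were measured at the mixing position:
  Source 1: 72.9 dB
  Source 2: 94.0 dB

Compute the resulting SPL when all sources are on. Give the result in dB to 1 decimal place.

Sum in the linear (power) domain: Σ 10^(Lᵢ/10) = 10^(72.9/10) + 10^(94.0/10) = 2.531e+09.
Combined level = 10 log₁₀(2.531e+09) = 94.0 dB.

94.0 dB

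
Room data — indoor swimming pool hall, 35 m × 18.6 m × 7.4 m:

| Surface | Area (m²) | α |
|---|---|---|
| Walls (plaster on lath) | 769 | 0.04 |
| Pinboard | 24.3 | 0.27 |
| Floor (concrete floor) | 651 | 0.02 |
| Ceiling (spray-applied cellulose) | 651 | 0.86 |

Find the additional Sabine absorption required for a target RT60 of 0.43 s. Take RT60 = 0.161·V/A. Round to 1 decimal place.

1193.5 sabins

Equivalent absorption area: A₁ = 769·0.04 + 24.3·0.27 + 651·0.02 + 651·0.86 = 610.201 m².
For T = 0.43 s, need A₂ = 0.161·V/T = 0.161·4817.4/0.43 = 1803.724 sabins.
Additional absorption ΔA = 1803.724 − 610.201 = 1193.5 sabins.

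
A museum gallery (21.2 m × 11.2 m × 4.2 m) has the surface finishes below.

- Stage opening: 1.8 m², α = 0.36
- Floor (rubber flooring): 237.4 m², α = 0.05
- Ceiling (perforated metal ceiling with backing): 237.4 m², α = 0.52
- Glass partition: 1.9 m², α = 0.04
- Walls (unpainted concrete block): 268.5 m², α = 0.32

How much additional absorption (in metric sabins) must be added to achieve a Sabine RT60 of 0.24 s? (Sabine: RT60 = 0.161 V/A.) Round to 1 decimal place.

447.0 sabins

Equivalent absorption area: A₁ = 1.8*0.36 + 237.4*0.05 + 237.4*0.52 + 1.9*0.04 + 268.5*0.32 = 221.962 m².
Target A₂ = 0.161·997.248/0.24 = 668.987 sabins (V = 997.248 m³).
Shortfall: 668.987 − 221.962 = 447.0 sabins.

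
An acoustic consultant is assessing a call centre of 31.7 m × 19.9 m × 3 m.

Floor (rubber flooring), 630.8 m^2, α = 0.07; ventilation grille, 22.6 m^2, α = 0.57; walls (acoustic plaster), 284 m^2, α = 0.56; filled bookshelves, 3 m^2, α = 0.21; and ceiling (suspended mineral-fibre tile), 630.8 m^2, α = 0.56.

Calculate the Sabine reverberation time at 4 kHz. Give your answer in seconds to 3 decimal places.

0.535 seconds

Equivalent absorption area: A = 630.8·0.07 + 22.6·0.57 + 284·0.56 + 3·0.21 + 630.8·0.56 = 569.956 m^2.
V = 31.7·19.9·3 = 1892.49 m³.
RT60 = 0.161 · V / A = 0.161 × 1892.49 / 569.956 = 0.535 s.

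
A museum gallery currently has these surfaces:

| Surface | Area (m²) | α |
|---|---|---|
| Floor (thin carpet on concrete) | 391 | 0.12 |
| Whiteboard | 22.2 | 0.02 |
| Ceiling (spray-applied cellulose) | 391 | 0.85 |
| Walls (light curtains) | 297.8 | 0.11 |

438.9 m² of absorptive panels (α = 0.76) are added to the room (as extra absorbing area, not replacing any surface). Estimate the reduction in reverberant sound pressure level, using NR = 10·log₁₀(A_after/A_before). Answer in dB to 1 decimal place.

A_before = Σ Sᵢαᵢ = 391*0.12 + 22.2*0.02 + 391*0.85 + 297.8*0.11 = 412.472 sabins.
Added absorption = 438.9 × 0.76 = 333.564 sabins.
A_after = 412.472 + 333.564 = 746.036 sabins.
NR = 10·log₁₀(746.036/412.472) = 2.6 dB.

2.6 dB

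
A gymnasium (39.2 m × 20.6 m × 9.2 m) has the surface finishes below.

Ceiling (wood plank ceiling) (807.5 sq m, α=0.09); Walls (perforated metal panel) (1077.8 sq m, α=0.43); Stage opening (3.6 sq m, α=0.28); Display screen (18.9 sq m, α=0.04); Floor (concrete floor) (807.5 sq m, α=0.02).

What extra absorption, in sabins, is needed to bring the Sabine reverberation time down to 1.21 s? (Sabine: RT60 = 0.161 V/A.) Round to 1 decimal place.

434.5 sabins

Total absorption A₁ = 807.5*0.09 + 1077.8*0.43 + 3.6*0.28 + 18.9*0.04 + 807.5*0.02
  = 72.675 + 463.454 + 1.008 + 0.756 + 16.150 = 554.043 sq m sabins.
Target A₂ = 0.161·7429.184/1.21 = 988.511 sabins (V = 7429.184 m³).
Shortfall: 988.511 − 554.043 = 434.5 sabins.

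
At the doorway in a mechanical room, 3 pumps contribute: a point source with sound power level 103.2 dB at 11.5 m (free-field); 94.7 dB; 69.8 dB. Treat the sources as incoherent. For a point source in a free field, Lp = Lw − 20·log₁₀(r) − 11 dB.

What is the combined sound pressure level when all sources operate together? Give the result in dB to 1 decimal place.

94.7 dB

Source at 11.5 m: Lp = 103.2 − 20·log₁₀(11.5) − 11 = 71.0 dB.
Converting to relative power and adding: 10^(71.0/10) + 10^(94.7/10) + 10^(69.8/10) = 2.973e+09.
L_total = 10·log₁₀(2.973e+09) = 94.7 dB.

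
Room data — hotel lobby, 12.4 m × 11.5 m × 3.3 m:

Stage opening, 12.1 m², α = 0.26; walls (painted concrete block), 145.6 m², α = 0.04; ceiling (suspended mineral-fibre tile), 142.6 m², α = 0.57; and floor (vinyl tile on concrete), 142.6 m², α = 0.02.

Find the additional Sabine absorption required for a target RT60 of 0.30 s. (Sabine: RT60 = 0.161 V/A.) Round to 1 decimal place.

Equivalent absorption area: A₁ = 12.1·0.26 + 145.6·0.04 + 142.6·0.57 + 142.6·0.02 = 93.104 m².
For T = 0.30 s, need A₂ = 0.161·V/T = 0.161·470.58/0.30 = 252.545 sabins.
Shortfall: 252.545 − 93.104 = 159.4 sabins.

159.4 sabins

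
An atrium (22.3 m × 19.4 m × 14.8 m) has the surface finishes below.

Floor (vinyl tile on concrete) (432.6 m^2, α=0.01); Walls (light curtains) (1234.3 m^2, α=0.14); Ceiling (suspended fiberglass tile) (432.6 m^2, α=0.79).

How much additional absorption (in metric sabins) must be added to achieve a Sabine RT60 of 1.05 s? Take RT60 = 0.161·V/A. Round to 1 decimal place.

Equivalent absorption area: A₁ = 432.6·0.01 + 1234.3·0.14 + 432.6·0.79 = 518.882 m^2.
For T = 1.05 s, need A₂ = 0.161·V/T = 0.161·6402.776/1.05 = 981.759 sabins.
Additional absorption ΔA = 981.759 − 518.882 = 462.9 sabins.

462.9 sabins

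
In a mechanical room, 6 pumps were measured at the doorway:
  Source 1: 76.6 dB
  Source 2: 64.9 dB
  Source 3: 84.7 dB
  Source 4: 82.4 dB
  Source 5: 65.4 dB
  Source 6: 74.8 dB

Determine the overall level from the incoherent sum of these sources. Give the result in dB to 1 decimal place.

87.4 dB

Converting to relative power and adding: 10^(76.6/10) + 10^(64.9/10) + 10^(84.7/10) + 10^(82.4/10) + 10^(65.4/10) + 10^(74.8/10) = 5.514e+08.
Back to dB: 10·log₁₀ Σ = 87.4 dB.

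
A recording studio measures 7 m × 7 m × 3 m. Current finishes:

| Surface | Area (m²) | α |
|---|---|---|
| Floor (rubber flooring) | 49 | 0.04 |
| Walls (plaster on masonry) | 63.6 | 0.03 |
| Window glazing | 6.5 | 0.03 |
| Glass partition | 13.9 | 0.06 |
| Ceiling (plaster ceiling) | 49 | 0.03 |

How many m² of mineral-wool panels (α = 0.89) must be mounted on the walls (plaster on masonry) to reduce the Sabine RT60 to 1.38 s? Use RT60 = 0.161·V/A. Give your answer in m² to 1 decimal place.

12.5

Total absorption A₁ = 49*0.04 + 63.6*0.03 + 6.5*0.03 + 13.9*0.06 + 49*0.03
  = 1.960 + 1.908 + 0.195 + 0.834 + 1.470 = 6.367 m² sabins.
V = 147 m³. Target absorption A₂ = 0.161 × 147 / 1.38 = 17.150 sabins.
ΔA needed = 17.150 − 6.367 = 10.783 sabins.
Each m² of panel replacing the walls (plaster on masonry) adds (0.89 − 0.03) = 0.86 sabins.
Area = ΔA/Δα = 10.783/0.86 = 12.5 m².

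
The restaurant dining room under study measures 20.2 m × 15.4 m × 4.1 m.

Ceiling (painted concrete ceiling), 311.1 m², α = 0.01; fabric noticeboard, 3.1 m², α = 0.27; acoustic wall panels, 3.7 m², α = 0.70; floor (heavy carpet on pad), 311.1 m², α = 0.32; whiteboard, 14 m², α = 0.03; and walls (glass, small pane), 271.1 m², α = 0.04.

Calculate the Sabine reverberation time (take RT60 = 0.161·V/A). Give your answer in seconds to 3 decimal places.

Total absorption A = 311.1×0.01 + 3.1×0.27 + 3.7×0.70 + 311.1×0.32 + 14×0.03 + 271.1×0.04
  = 3.111 + 0.837 + 2.590 + 99.552 + 0.420 + 10.844 = 117.354 m² sabins.
V = 20.2·15.4·4.1 = 1275.428 m³.
Sabine: RT60 = 0.161 × 1275.428 / 117.354 = 1.750 s.

1.750 seconds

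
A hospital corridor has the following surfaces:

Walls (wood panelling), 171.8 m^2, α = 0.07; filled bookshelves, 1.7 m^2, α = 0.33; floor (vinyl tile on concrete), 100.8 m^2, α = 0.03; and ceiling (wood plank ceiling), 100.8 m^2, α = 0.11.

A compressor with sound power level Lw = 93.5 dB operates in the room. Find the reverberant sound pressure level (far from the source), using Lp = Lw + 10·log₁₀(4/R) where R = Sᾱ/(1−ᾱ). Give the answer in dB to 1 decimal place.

84.9 dB

A = 26.699 sabins; S = 375.1 m^2.
ᾱ = 26.699/375.1 = 0.0712; R = Sᾱ/(1−ᾱ) = 26.699/(1−0.0712) = 28.746 m^2.
Lp = Lw + 10 log₁₀(4/R) = 93.5 -8.57 = 84.9 dB.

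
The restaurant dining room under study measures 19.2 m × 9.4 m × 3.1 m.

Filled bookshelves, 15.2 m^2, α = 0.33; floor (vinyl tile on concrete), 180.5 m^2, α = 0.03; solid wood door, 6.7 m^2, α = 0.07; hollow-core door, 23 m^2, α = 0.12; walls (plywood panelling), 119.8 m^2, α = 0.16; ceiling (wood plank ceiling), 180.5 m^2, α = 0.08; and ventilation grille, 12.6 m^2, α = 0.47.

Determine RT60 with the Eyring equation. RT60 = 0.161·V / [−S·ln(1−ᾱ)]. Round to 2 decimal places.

1.61 s

Total surface area S = 15.2 + 180.5 + 6.7 + 23 + 119.8 + 180.5 + 12.6 = 538.3 m^2.
Absorption A = 15.2·0.33 + 180.5·0.03 + 6.7·0.07 + 23·0.12 + 119.8·0.16 + 180.5·0.08 + 12.6·0.47 = 53.190 sabins.
ᾱ = 53.190 / 538.3 = 0.0988.
Eyring denominator: −S ln(1−ᾱ) = 55.998.
V = 19.2 × 9.4 × 3.1 = 559.488 m³.
RT60 = 0.161 × 559.488 / 55.998 = 1.61 s.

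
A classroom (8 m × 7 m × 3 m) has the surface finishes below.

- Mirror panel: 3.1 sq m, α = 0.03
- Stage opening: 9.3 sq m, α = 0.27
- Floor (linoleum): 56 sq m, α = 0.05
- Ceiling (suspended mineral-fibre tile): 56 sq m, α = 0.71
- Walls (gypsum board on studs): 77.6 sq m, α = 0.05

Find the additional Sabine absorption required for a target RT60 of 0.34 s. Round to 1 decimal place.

30.5 sabins

A₁ = Σ Sᵢαᵢ = 3.1*0.03 + 9.3*0.27 + 56*0.05 + 56*0.71 + 77.6*0.05 = 49.044 sabins.
Target A₂ = 0.161·168/0.34 = 79.553 sabins (V = 168 m³).
ΔA = A₂ − A₁ = 79.553 − 49.044 = 30.5 sabins.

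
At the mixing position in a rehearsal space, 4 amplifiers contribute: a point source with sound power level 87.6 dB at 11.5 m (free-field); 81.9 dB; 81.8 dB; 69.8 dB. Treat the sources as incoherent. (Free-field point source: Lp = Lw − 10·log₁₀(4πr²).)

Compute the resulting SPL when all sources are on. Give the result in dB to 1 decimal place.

85.0 dB

Source at 11.5 m: Lp = 87.6 − 10·log₁₀(4π·11.5²) = 87.6 − 10·log₁₀(1661.903) = 55.4 dB.
Σ 10^(Lᵢ/10) = 3.161e+08.
L_total = 10·log₁₀(3.161e+08) = 85.0 dB.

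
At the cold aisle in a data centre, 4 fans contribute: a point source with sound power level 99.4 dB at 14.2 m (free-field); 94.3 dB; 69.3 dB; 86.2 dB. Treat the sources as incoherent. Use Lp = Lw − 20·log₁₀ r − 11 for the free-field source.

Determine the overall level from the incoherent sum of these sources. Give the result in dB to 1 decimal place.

94.9 dB

Source at 14.2 m: Lp = 99.4 − 20·log₁₀(14.2) − 11 = 65.4 dB.
Converting to relative power and adding: 10^(65.4/10) + 10^(94.3/10) + 10^(69.3/10) + 10^(86.2/10) = 3.12e+09.
Combined level = 10 log₁₀(3.12e+09) = 94.9 dB.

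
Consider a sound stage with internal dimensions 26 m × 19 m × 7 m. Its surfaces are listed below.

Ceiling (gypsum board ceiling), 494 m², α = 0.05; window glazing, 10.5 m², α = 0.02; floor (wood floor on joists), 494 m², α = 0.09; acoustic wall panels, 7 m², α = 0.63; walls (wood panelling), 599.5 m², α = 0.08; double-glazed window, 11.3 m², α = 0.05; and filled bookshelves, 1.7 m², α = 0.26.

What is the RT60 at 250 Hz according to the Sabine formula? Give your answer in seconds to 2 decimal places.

4.54 s

A = Σ Sᵢαᵢ = 494·0.05 + 10.5·0.02 + 494·0.09 + 7·0.63 + 599.5·0.08 + 11.3·0.05 + 1.7·0.26 = 122.747 sabins.
Volume V = 26 × 19 × 7 = 3458 m³.
RT60 = 0.161 · V / A = 0.161 × 3458 / 122.747 = 4.54 s.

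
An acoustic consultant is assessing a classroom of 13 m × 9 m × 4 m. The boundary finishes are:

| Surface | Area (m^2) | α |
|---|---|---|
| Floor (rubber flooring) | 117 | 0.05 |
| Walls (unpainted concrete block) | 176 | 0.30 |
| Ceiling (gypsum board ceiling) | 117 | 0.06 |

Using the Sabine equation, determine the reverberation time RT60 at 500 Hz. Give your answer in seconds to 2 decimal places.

1.15 sec

Total absorption A = 117·0.05 + 176·0.30 + 117·0.06
  = 5.850 + 52.800 + 7.020 = 65.670 m^2 sabins.
V = 13·9·4 = 468 m³.
RT60 = 0.161 · V / A = 0.161 × 468 / 65.670 = 1.15 s.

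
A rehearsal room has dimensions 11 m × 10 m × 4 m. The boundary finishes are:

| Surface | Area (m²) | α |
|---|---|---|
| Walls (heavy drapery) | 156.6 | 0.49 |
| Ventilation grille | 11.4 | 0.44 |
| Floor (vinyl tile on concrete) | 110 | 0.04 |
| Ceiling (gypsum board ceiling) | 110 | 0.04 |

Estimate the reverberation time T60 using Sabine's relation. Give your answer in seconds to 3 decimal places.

A = Σ Sᵢαᵢ = 156.6·0.49 + 11.4·0.44 + 110·0.04 + 110·0.04 = 90.550 sabins.
V = 11·10·4 = 440 m³.
T = 0.161 V/A = 0.161·440/90.550 = 0.782 s.

0.782 s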